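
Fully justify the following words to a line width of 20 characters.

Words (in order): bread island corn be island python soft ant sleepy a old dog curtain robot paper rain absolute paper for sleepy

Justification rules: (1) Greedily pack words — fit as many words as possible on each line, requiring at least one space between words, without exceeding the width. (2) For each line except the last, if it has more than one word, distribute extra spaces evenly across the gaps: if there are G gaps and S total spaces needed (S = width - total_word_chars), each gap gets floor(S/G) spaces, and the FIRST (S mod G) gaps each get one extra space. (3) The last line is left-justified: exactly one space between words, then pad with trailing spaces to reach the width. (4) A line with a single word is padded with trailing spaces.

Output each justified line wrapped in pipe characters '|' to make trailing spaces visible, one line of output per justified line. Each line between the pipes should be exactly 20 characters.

Answer: |bread island corn be|
|island  python  soft|
|ant sleepy a old dog|
|curtain  robot paper|
|rain  absolute paper|
|for sleepy          |

Derivation:
Line 1: ['bread', 'island', 'corn', 'be'] (min_width=20, slack=0)
Line 2: ['island', 'python', 'soft'] (min_width=18, slack=2)
Line 3: ['ant', 'sleepy', 'a', 'old', 'dog'] (min_width=20, slack=0)
Line 4: ['curtain', 'robot', 'paper'] (min_width=19, slack=1)
Line 5: ['rain', 'absolute', 'paper'] (min_width=19, slack=1)
Line 6: ['for', 'sleepy'] (min_width=10, slack=10)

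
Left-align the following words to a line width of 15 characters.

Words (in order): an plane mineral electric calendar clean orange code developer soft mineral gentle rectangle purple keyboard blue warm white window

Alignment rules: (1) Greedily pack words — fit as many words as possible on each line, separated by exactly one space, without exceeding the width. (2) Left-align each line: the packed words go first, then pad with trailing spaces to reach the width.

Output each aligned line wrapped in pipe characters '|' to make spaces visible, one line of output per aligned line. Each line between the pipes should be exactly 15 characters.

Line 1: ['an', 'plane'] (min_width=8, slack=7)
Line 2: ['mineral'] (min_width=7, slack=8)
Line 3: ['electric'] (min_width=8, slack=7)
Line 4: ['calendar', 'clean'] (min_width=14, slack=1)
Line 5: ['orange', 'code'] (min_width=11, slack=4)
Line 6: ['developer', 'soft'] (min_width=14, slack=1)
Line 7: ['mineral', 'gentle'] (min_width=14, slack=1)
Line 8: ['rectangle'] (min_width=9, slack=6)
Line 9: ['purple', 'keyboard'] (min_width=15, slack=0)
Line 10: ['blue', 'warm', 'white'] (min_width=15, slack=0)
Line 11: ['window'] (min_width=6, slack=9)

Answer: |an plane       |
|mineral        |
|electric       |
|calendar clean |
|orange code    |
|developer soft |
|mineral gentle |
|rectangle      |
|purple keyboard|
|blue warm white|
|window         |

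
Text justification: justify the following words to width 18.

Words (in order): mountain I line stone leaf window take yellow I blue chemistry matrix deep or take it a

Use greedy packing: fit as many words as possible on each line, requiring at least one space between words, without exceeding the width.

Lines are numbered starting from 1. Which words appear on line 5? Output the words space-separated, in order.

Line 1: ['mountain', 'I', 'line'] (min_width=15, slack=3)
Line 2: ['stone', 'leaf', 'window'] (min_width=17, slack=1)
Line 3: ['take', 'yellow', 'I', 'blue'] (min_width=18, slack=0)
Line 4: ['chemistry', 'matrix'] (min_width=16, slack=2)
Line 5: ['deep', 'or', 'take', 'it', 'a'] (min_width=17, slack=1)

Answer: deep or take it a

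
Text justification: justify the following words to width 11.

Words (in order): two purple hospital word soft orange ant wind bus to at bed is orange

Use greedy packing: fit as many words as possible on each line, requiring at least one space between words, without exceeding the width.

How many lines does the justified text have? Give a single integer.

Line 1: ['two', 'purple'] (min_width=10, slack=1)
Line 2: ['hospital'] (min_width=8, slack=3)
Line 3: ['word', 'soft'] (min_width=9, slack=2)
Line 4: ['orange', 'ant'] (min_width=10, slack=1)
Line 5: ['wind', 'bus', 'to'] (min_width=11, slack=0)
Line 6: ['at', 'bed', 'is'] (min_width=9, slack=2)
Line 7: ['orange'] (min_width=6, slack=5)
Total lines: 7

Answer: 7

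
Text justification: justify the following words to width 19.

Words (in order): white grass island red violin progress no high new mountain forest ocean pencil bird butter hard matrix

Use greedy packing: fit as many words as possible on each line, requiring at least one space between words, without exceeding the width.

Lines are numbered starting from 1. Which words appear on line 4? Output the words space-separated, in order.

Answer: mountain forest

Derivation:
Line 1: ['white', 'grass', 'island'] (min_width=18, slack=1)
Line 2: ['red', 'violin', 'progress'] (min_width=19, slack=0)
Line 3: ['no', 'high', 'new'] (min_width=11, slack=8)
Line 4: ['mountain', 'forest'] (min_width=15, slack=4)
Line 5: ['ocean', 'pencil', 'bird'] (min_width=17, slack=2)
Line 6: ['butter', 'hard', 'matrix'] (min_width=18, slack=1)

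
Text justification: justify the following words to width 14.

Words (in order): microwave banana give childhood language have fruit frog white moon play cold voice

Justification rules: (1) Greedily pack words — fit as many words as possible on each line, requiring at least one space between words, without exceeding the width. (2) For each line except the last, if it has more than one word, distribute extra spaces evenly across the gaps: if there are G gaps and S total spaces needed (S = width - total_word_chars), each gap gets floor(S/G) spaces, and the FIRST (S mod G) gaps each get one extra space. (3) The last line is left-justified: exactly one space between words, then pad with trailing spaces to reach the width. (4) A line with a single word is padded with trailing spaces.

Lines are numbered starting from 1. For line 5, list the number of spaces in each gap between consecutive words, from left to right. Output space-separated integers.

Answer: 5

Derivation:
Line 1: ['microwave'] (min_width=9, slack=5)
Line 2: ['banana', 'give'] (min_width=11, slack=3)
Line 3: ['childhood'] (min_width=9, slack=5)
Line 4: ['language', 'have'] (min_width=13, slack=1)
Line 5: ['fruit', 'frog'] (min_width=10, slack=4)
Line 6: ['white', 'moon'] (min_width=10, slack=4)
Line 7: ['play', 'cold'] (min_width=9, slack=5)
Line 8: ['voice'] (min_width=5, slack=9)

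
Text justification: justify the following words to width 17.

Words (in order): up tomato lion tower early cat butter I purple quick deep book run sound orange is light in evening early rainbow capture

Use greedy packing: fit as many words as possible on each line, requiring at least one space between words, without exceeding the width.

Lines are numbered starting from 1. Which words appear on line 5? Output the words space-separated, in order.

Line 1: ['up', 'tomato', 'lion'] (min_width=14, slack=3)
Line 2: ['tower', 'early', 'cat'] (min_width=15, slack=2)
Line 3: ['butter', 'I', 'purple'] (min_width=15, slack=2)
Line 4: ['quick', 'deep', 'book'] (min_width=15, slack=2)
Line 5: ['run', 'sound', 'orange'] (min_width=16, slack=1)
Line 6: ['is', 'light', 'in'] (min_width=11, slack=6)
Line 7: ['evening', 'early'] (min_width=13, slack=4)
Line 8: ['rainbow', 'capture'] (min_width=15, slack=2)

Answer: run sound orange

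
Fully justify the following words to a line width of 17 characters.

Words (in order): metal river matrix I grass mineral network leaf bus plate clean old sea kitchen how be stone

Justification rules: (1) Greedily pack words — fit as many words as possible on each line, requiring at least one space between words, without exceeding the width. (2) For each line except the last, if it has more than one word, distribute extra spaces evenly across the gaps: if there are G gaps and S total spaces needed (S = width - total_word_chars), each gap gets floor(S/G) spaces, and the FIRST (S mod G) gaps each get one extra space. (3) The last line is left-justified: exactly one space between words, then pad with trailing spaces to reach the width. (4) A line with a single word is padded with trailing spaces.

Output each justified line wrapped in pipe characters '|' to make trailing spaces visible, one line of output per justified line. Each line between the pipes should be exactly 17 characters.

Line 1: ['metal', 'river'] (min_width=11, slack=6)
Line 2: ['matrix', 'I', 'grass'] (min_width=14, slack=3)
Line 3: ['mineral', 'network'] (min_width=15, slack=2)
Line 4: ['leaf', 'bus', 'plate'] (min_width=14, slack=3)
Line 5: ['clean', 'old', 'sea'] (min_width=13, slack=4)
Line 6: ['kitchen', 'how', 'be'] (min_width=14, slack=3)
Line 7: ['stone'] (min_width=5, slack=12)

Answer: |metal       river|
|matrix   I  grass|
|mineral   network|
|leaf   bus  plate|
|clean   old   sea|
|kitchen   how  be|
|stone            |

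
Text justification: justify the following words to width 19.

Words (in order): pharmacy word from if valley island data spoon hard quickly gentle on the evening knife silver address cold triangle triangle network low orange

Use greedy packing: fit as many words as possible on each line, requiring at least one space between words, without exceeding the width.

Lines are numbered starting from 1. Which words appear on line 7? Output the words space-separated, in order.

Line 1: ['pharmacy', 'word', 'from'] (min_width=18, slack=1)
Line 2: ['if', 'valley', 'island'] (min_width=16, slack=3)
Line 3: ['data', 'spoon', 'hard'] (min_width=15, slack=4)
Line 4: ['quickly', 'gentle', 'on'] (min_width=17, slack=2)
Line 5: ['the', 'evening', 'knife'] (min_width=17, slack=2)
Line 6: ['silver', 'address', 'cold'] (min_width=19, slack=0)
Line 7: ['triangle', 'triangle'] (min_width=17, slack=2)
Line 8: ['network', 'low', 'orange'] (min_width=18, slack=1)

Answer: triangle triangle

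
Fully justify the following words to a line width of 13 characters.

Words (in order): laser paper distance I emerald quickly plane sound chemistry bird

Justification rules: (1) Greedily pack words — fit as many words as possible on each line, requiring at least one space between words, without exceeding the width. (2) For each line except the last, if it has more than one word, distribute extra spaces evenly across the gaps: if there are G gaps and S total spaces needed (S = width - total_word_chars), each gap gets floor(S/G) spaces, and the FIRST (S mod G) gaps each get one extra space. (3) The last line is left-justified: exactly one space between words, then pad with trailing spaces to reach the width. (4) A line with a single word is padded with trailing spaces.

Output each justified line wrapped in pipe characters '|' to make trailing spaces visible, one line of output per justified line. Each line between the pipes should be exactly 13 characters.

Answer: |laser   paper|
|distance    I|
|emerald      |
|quickly plane|
|sound        |
|chemistry    |
|bird         |

Derivation:
Line 1: ['laser', 'paper'] (min_width=11, slack=2)
Line 2: ['distance', 'I'] (min_width=10, slack=3)
Line 3: ['emerald'] (min_width=7, slack=6)
Line 4: ['quickly', 'plane'] (min_width=13, slack=0)
Line 5: ['sound'] (min_width=5, slack=8)
Line 6: ['chemistry'] (min_width=9, slack=4)
Line 7: ['bird'] (min_width=4, slack=9)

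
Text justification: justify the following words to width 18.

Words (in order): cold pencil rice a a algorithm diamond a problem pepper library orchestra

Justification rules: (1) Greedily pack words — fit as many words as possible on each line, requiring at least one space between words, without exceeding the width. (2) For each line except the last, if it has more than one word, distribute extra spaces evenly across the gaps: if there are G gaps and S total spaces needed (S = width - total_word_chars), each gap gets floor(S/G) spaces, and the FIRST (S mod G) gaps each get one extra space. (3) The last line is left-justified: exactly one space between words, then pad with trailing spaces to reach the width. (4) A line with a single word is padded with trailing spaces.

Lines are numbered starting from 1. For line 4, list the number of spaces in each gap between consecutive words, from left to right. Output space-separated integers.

Answer: 5

Derivation:
Line 1: ['cold', 'pencil', 'rice', 'a'] (min_width=18, slack=0)
Line 2: ['a', 'algorithm'] (min_width=11, slack=7)
Line 3: ['diamond', 'a', 'problem'] (min_width=17, slack=1)
Line 4: ['pepper', 'library'] (min_width=14, slack=4)
Line 5: ['orchestra'] (min_width=9, slack=9)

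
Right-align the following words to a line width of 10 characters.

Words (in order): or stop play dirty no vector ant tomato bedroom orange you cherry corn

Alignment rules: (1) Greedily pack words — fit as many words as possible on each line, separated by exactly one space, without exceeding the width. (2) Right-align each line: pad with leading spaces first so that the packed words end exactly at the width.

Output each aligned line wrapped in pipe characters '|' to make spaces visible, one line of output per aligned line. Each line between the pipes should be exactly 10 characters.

Answer: |   or stop|
|play dirty|
| no vector|
|ant tomato|
|   bedroom|
|orange you|
|    cherry|
|      corn|

Derivation:
Line 1: ['or', 'stop'] (min_width=7, slack=3)
Line 2: ['play', 'dirty'] (min_width=10, slack=0)
Line 3: ['no', 'vector'] (min_width=9, slack=1)
Line 4: ['ant', 'tomato'] (min_width=10, slack=0)
Line 5: ['bedroom'] (min_width=7, slack=3)
Line 6: ['orange', 'you'] (min_width=10, slack=0)
Line 7: ['cherry'] (min_width=6, slack=4)
Line 8: ['corn'] (min_width=4, slack=6)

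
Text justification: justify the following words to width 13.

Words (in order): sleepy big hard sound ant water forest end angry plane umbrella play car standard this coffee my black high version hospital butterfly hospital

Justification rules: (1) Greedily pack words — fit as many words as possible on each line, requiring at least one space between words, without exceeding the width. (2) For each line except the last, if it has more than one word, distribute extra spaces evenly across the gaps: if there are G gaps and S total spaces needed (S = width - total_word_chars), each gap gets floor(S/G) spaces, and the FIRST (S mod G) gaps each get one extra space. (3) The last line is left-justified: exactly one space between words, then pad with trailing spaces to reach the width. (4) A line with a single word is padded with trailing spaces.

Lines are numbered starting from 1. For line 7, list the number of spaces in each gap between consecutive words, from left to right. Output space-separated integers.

Answer: 2

Derivation:
Line 1: ['sleepy', 'big'] (min_width=10, slack=3)
Line 2: ['hard', 'sound'] (min_width=10, slack=3)
Line 3: ['ant', 'water'] (min_width=9, slack=4)
Line 4: ['forest', 'end'] (min_width=10, slack=3)
Line 5: ['angry', 'plane'] (min_width=11, slack=2)
Line 6: ['umbrella', 'play'] (min_width=13, slack=0)
Line 7: ['car', 'standard'] (min_width=12, slack=1)
Line 8: ['this', 'coffee'] (min_width=11, slack=2)
Line 9: ['my', 'black', 'high'] (min_width=13, slack=0)
Line 10: ['version'] (min_width=7, slack=6)
Line 11: ['hospital'] (min_width=8, slack=5)
Line 12: ['butterfly'] (min_width=9, slack=4)
Line 13: ['hospital'] (min_width=8, slack=5)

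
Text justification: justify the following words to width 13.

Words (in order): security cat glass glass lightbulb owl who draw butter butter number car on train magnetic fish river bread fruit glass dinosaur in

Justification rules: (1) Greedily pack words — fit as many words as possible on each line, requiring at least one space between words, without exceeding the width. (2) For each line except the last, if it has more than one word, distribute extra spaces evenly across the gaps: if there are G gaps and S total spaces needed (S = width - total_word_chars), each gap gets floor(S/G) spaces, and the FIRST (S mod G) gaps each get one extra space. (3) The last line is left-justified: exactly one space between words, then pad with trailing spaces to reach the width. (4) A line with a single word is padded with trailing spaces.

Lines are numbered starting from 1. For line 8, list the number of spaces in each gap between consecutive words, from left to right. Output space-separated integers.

Line 1: ['security', 'cat'] (min_width=12, slack=1)
Line 2: ['glass', 'glass'] (min_width=11, slack=2)
Line 3: ['lightbulb', 'owl'] (min_width=13, slack=0)
Line 4: ['who', 'draw'] (min_width=8, slack=5)
Line 5: ['butter', 'butter'] (min_width=13, slack=0)
Line 6: ['number', 'car', 'on'] (min_width=13, slack=0)
Line 7: ['train'] (min_width=5, slack=8)
Line 8: ['magnetic', 'fish'] (min_width=13, slack=0)
Line 9: ['river', 'bread'] (min_width=11, slack=2)
Line 10: ['fruit', 'glass'] (min_width=11, slack=2)
Line 11: ['dinosaur', 'in'] (min_width=11, slack=2)

Answer: 1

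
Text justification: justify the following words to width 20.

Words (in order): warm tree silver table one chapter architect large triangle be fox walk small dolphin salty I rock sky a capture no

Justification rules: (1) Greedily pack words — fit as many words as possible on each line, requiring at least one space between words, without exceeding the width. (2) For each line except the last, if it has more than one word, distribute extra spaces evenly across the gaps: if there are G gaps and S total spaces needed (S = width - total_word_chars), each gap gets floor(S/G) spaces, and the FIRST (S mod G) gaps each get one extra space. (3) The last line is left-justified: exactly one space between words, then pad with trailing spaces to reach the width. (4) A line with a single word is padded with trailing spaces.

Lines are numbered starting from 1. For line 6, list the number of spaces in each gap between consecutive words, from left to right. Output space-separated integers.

Line 1: ['warm', 'tree', 'silver'] (min_width=16, slack=4)
Line 2: ['table', 'one', 'chapter'] (min_width=17, slack=3)
Line 3: ['architect', 'large'] (min_width=15, slack=5)
Line 4: ['triangle', 'be', 'fox', 'walk'] (min_width=20, slack=0)
Line 5: ['small', 'dolphin', 'salty'] (min_width=19, slack=1)
Line 6: ['I', 'rock', 'sky', 'a', 'capture'] (min_width=20, slack=0)
Line 7: ['no'] (min_width=2, slack=18)

Answer: 1 1 1 1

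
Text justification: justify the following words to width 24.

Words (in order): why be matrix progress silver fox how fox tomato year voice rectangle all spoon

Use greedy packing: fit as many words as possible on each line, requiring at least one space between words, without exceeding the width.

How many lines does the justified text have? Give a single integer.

Line 1: ['why', 'be', 'matrix', 'progress'] (min_width=22, slack=2)
Line 2: ['silver', 'fox', 'how', 'fox'] (min_width=18, slack=6)
Line 3: ['tomato', 'year', 'voice'] (min_width=17, slack=7)
Line 4: ['rectangle', 'all', 'spoon'] (min_width=19, slack=5)
Total lines: 4

Answer: 4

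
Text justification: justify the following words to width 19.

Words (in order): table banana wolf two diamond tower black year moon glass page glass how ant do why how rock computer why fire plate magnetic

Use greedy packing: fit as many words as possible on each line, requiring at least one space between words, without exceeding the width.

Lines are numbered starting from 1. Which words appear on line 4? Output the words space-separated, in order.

Line 1: ['table', 'banana', 'wolf'] (min_width=17, slack=2)
Line 2: ['two', 'diamond', 'tower'] (min_width=17, slack=2)
Line 3: ['black', 'year', 'moon'] (min_width=15, slack=4)
Line 4: ['glass', 'page', 'glass'] (min_width=16, slack=3)
Line 5: ['how', 'ant', 'do', 'why', 'how'] (min_width=18, slack=1)
Line 6: ['rock', 'computer', 'why'] (min_width=17, slack=2)
Line 7: ['fire', 'plate', 'magnetic'] (min_width=19, slack=0)

Answer: glass page glass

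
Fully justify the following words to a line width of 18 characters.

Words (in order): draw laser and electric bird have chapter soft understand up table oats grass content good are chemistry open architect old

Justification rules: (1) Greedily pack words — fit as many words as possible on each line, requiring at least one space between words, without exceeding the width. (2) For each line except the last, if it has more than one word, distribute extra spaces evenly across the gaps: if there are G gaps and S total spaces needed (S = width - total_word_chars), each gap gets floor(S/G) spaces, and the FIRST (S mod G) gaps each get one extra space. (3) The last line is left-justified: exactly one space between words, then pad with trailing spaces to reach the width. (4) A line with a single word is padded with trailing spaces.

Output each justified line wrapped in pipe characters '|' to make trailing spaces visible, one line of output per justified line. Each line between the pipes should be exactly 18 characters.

Answer: |draw   laser   and|
|electric bird have|
|chapter       soft|
|understand      up|
|table  oats  grass|
|content  good  are|
|chemistry     open|
|architect old     |

Derivation:
Line 1: ['draw', 'laser', 'and'] (min_width=14, slack=4)
Line 2: ['electric', 'bird', 'have'] (min_width=18, slack=0)
Line 3: ['chapter', 'soft'] (min_width=12, slack=6)
Line 4: ['understand', 'up'] (min_width=13, slack=5)
Line 5: ['table', 'oats', 'grass'] (min_width=16, slack=2)
Line 6: ['content', 'good', 'are'] (min_width=16, slack=2)
Line 7: ['chemistry', 'open'] (min_width=14, slack=4)
Line 8: ['architect', 'old'] (min_width=13, slack=5)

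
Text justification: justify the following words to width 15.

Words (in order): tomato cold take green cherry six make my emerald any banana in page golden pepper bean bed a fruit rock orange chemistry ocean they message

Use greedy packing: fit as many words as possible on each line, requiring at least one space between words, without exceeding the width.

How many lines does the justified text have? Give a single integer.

Answer: 11

Derivation:
Line 1: ['tomato', 'cold'] (min_width=11, slack=4)
Line 2: ['take', 'green'] (min_width=10, slack=5)
Line 3: ['cherry', 'six', 'make'] (min_width=15, slack=0)
Line 4: ['my', 'emerald', 'any'] (min_width=14, slack=1)
Line 5: ['banana', 'in', 'page'] (min_width=14, slack=1)
Line 6: ['golden', 'pepper'] (min_width=13, slack=2)
Line 7: ['bean', 'bed', 'a'] (min_width=10, slack=5)
Line 8: ['fruit', 'rock'] (min_width=10, slack=5)
Line 9: ['orange'] (min_width=6, slack=9)
Line 10: ['chemistry', 'ocean'] (min_width=15, slack=0)
Line 11: ['they', 'message'] (min_width=12, slack=3)
Total lines: 11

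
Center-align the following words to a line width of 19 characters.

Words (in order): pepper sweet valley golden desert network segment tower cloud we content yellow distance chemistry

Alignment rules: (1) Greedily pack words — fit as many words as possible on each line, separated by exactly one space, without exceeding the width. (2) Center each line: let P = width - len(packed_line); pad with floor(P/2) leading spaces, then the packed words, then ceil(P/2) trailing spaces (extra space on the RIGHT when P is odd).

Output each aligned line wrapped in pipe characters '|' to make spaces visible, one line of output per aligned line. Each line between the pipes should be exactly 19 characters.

Answer: |pepper sweet valley|
|   golden desert   |
|  network segment  |
|  tower cloud we   |
|  content yellow   |
|distance chemistry |

Derivation:
Line 1: ['pepper', 'sweet', 'valley'] (min_width=19, slack=0)
Line 2: ['golden', 'desert'] (min_width=13, slack=6)
Line 3: ['network', 'segment'] (min_width=15, slack=4)
Line 4: ['tower', 'cloud', 'we'] (min_width=14, slack=5)
Line 5: ['content', 'yellow'] (min_width=14, slack=5)
Line 6: ['distance', 'chemistry'] (min_width=18, slack=1)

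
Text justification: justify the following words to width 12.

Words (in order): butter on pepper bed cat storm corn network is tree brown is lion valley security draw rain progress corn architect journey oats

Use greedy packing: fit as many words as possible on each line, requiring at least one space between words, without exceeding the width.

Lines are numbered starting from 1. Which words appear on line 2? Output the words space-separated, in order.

Answer: pepper bed

Derivation:
Line 1: ['butter', 'on'] (min_width=9, slack=3)
Line 2: ['pepper', 'bed'] (min_width=10, slack=2)
Line 3: ['cat', 'storm'] (min_width=9, slack=3)
Line 4: ['corn', 'network'] (min_width=12, slack=0)
Line 5: ['is', 'tree'] (min_width=7, slack=5)
Line 6: ['brown', 'is'] (min_width=8, slack=4)
Line 7: ['lion', 'valley'] (min_width=11, slack=1)
Line 8: ['security'] (min_width=8, slack=4)
Line 9: ['draw', 'rain'] (min_width=9, slack=3)
Line 10: ['progress'] (min_width=8, slack=4)
Line 11: ['corn'] (min_width=4, slack=8)
Line 12: ['architect'] (min_width=9, slack=3)
Line 13: ['journey', 'oats'] (min_width=12, slack=0)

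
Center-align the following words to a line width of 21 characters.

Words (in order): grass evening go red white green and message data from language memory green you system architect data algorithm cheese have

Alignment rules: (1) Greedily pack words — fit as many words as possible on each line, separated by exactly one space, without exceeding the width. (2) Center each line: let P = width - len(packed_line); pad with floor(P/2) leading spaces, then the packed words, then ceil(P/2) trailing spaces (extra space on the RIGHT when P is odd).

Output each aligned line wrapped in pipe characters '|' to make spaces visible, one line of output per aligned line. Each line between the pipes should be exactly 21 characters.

Answer: |grass evening go red |
|   white green and   |
|  message data from  |
|language memory green|
|you system architect |
|data algorithm cheese|
|        have         |

Derivation:
Line 1: ['grass', 'evening', 'go', 'red'] (min_width=20, slack=1)
Line 2: ['white', 'green', 'and'] (min_width=15, slack=6)
Line 3: ['message', 'data', 'from'] (min_width=17, slack=4)
Line 4: ['language', 'memory', 'green'] (min_width=21, slack=0)
Line 5: ['you', 'system', 'architect'] (min_width=20, slack=1)
Line 6: ['data', 'algorithm', 'cheese'] (min_width=21, slack=0)
Line 7: ['have'] (min_width=4, slack=17)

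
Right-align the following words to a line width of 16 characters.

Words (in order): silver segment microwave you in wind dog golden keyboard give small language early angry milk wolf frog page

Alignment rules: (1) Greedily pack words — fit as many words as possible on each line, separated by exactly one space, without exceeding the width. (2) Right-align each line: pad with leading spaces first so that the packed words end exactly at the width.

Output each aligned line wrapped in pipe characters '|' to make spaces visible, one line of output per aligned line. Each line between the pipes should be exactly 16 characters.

Line 1: ['silver', 'segment'] (min_width=14, slack=2)
Line 2: ['microwave', 'you', 'in'] (min_width=16, slack=0)
Line 3: ['wind', 'dog', 'golden'] (min_width=15, slack=1)
Line 4: ['keyboard', 'give'] (min_width=13, slack=3)
Line 5: ['small', 'language'] (min_width=14, slack=2)
Line 6: ['early', 'angry', 'milk'] (min_width=16, slack=0)
Line 7: ['wolf', 'frog', 'page'] (min_width=14, slack=2)

Answer: |  silver segment|
|microwave you in|
| wind dog golden|
|   keyboard give|
|  small language|
|early angry milk|
|  wolf frog page|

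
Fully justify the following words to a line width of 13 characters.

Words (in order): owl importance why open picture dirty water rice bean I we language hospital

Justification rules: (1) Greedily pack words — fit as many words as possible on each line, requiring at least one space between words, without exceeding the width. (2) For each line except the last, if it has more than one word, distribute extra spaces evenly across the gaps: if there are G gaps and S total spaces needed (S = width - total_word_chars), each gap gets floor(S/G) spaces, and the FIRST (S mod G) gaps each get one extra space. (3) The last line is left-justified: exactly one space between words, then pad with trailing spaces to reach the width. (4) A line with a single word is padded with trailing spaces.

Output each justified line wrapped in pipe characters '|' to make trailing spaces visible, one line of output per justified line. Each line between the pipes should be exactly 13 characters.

Line 1: ['owl'] (min_width=3, slack=10)
Line 2: ['importance'] (min_width=10, slack=3)
Line 3: ['why', 'open'] (min_width=8, slack=5)
Line 4: ['picture', 'dirty'] (min_width=13, slack=0)
Line 5: ['water', 'rice'] (min_width=10, slack=3)
Line 6: ['bean', 'I', 'we'] (min_width=9, slack=4)
Line 7: ['language'] (min_width=8, slack=5)
Line 8: ['hospital'] (min_width=8, slack=5)

Answer: |owl          |
|importance   |
|why      open|
|picture dirty|
|water    rice|
|bean   I   we|
|language     |
|hospital     |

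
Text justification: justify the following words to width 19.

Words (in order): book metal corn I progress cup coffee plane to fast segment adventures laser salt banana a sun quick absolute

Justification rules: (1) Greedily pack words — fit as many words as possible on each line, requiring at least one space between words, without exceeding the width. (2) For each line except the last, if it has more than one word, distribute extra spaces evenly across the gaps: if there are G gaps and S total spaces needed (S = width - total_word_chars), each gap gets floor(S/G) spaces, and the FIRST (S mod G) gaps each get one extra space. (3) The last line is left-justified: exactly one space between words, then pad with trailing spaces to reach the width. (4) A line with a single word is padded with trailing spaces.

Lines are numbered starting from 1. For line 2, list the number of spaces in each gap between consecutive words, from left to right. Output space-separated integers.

Line 1: ['book', 'metal', 'corn', 'I'] (min_width=17, slack=2)
Line 2: ['progress', 'cup', 'coffee'] (min_width=19, slack=0)
Line 3: ['plane', 'to', 'fast'] (min_width=13, slack=6)
Line 4: ['segment', 'adventures'] (min_width=18, slack=1)
Line 5: ['laser', 'salt', 'banana', 'a'] (min_width=19, slack=0)
Line 6: ['sun', 'quick', 'absolute'] (min_width=18, slack=1)

Answer: 1 1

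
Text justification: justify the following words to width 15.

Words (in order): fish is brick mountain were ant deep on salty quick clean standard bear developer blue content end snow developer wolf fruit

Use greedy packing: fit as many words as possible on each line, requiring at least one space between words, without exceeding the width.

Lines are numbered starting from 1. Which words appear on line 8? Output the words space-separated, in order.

Answer: end snow

Derivation:
Line 1: ['fish', 'is', 'brick'] (min_width=13, slack=2)
Line 2: ['mountain', 'were'] (min_width=13, slack=2)
Line 3: ['ant', 'deep', 'on'] (min_width=11, slack=4)
Line 4: ['salty', 'quick'] (min_width=11, slack=4)
Line 5: ['clean', 'standard'] (min_width=14, slack=1)
Line 6: ['bear', 'developer'] (min_width=14, slack=1)
Line 7: ['blue', 'content'] (min_width=12, slack=3)
Line 8: ['end', 'snow'] (min_width=8, slack=7)
Line 9: ['developer', 'wolf'] (min_width=14, slack=1)
Line 10: ['fruit'] (min_width=5, slack=10)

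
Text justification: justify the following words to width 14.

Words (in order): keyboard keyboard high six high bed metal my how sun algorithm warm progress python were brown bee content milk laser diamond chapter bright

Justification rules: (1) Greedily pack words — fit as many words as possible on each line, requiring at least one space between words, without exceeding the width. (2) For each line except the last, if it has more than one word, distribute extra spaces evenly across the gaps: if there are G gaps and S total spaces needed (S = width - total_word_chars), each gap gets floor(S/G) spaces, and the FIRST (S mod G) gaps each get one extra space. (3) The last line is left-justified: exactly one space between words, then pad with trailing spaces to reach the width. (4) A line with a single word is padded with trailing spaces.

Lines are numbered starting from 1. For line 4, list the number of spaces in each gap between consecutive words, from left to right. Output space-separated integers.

Answer: 2 2

Derivation:
Line 1: ['keyboard'] (min_width=8, slack=6)
Line 2: ['keyboard', 'high'] (min_width=13, slack=1)
Line 3: ['six', 'high', 'bed'] (min_width=12, slack=2)
Line 4: ['metal', 'my', 'how'] (min_width=12, slack=2)
Line 5: ['sun', 'algorithm'] (min_width=13, slack=1)
Line 6: ['warm', 'progress'] (min_width=13, slack=1)
Line 7: ['python', 'were'] (min_width=11, slack=3)
Line 8: ['brown', 'bee'] (min_width=9, slack=5)
Line 9: ['content', 'milk'] (min_width=12, slack=2)
Line 10: ['laser', 'diamond'] (min_width=13, slack=1)
Line 11: ['chapter', 'bright'] (min_width=14, slack=0)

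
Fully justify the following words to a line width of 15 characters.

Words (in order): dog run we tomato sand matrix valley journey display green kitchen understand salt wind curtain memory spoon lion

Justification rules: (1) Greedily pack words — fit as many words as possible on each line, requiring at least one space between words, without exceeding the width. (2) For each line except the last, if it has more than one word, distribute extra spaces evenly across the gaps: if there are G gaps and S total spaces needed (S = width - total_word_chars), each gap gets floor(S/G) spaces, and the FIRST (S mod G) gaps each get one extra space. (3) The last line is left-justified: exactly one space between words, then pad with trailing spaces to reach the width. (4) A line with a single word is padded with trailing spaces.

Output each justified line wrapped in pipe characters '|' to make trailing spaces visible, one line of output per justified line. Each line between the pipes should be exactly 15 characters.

Answer: |dog    run   we|
|tomato     sand|
|matrix   valley|
|journey display|
|green   kitchen|
|understand salt|
|wind    curtain|
|memory    spoon|
|lion           |

Derivation:
Line 1: ['dog', 'run', 'we'] (min_width=10, slack=5)
Line 2: ['tomato', 'sand'] (min_width=11, slack=4)
Line 3: ['matrix', 'valley'] (min_width=13, slack=2)
Line 4: ['journey', 'display'] (min_width=15, slack=0)
Line 5: ['green', 'kitchen'] (min_width=13, slack=2)
Line 6: ['understand', 'salt'] (min_width=15, slack=0)
Line 7: ['wind', 'curtain'] (min_width=12, slack=3)
Line 8: ['memory', 'spoon'] (min_width=12, slack=3)
Line 9: ['lion'] (min_width=4, slack=11)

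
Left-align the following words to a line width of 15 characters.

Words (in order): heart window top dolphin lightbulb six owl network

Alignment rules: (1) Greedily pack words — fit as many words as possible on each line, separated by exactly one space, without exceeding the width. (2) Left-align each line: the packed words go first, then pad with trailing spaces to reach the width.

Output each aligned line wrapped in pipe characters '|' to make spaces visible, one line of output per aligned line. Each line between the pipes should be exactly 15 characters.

Line 1: ['heart', 'window'] (min_width=12, slack=3)
Line 2: ['top', 'dolphin'] (min_width=11, slack=4)
Line 3: ['lightbulb', 'six'] (min_width=13, slack=2)
Line 4: ['owl', 'network'] (min_width=11, slack=4)

Answer: |heart window   |
|top dolphin    |
|lightbulb six  |
|owl network    |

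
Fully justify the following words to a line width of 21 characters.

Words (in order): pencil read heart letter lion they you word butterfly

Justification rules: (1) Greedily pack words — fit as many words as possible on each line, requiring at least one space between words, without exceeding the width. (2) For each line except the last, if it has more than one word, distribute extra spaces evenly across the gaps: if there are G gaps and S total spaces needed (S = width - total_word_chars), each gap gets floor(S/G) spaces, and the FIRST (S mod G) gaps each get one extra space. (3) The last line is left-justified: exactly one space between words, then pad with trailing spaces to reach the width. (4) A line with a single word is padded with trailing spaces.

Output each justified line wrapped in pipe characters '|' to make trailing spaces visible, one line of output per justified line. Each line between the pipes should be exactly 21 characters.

Answer: |pencil   read   heart|
|letter  lion they you|
|word butterfly       |

Derivation:
Line 1: ['pencil', 'read', 'heart'] (min_width=17, slack=4)
Line 2: ['letter', 'lion', 'they', 'you'] (min_width=20, slack=1)
Line 3: ['word', 'butterfly'] (min_width=14, slack=7)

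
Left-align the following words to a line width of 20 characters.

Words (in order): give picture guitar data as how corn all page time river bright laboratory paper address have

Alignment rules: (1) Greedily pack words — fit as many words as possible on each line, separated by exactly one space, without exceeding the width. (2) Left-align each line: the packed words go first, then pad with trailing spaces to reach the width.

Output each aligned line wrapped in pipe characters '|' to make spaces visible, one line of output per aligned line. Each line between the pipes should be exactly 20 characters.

Answer: |give picture guitar |
|data as how corn all|
|page time river     |
|bright laboratory   |
|paper address have  |

Derivation:
Line 1: ['give', 'picture', 'guitar'] (min_width=19, slack=1)
Line 2: ['data', 'as', 'how', 'corn', 'all'] (min_width=20, slack=0)
Line 3: ['page', 'time', 'river'] (min_width=15, slack=5)
Line 4: ['bright', 'laboratory'] (min_width=17, slack=3)
Line 5: ['paper', 'address', 'have'] (min_width=18, slack=2)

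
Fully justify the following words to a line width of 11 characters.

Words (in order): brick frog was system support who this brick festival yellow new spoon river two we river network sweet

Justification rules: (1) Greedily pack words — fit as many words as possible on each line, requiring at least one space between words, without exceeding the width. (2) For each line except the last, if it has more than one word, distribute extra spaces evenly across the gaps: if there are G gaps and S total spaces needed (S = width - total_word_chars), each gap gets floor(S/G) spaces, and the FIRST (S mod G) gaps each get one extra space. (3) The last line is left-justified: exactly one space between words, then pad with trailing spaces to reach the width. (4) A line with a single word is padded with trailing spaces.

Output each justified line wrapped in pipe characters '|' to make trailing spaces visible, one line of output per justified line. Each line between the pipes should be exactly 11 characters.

Answer: |brick  frog|
|was  system|
|support who|
|this  brick|
|festival   |
|yellow  new|
|spoon river|
|two      we|
|river      |
|network    |
|sweet      |

Derivation:
Line 1: ['brick', 'frog'] (min_width=10, slack=1)
Line 2: ['was', 'system'] (min_width=10, slack=1)
Line 3: ['support', 'who'] (min_width=11, slack=0)
Line 4: ['this', 'brick'] (min_width=10, slack=1)
Line 5: ['festival'] (min_width=8, slack=3)
Line 6: ['yellow', 'new'] (min_width=10, slack=1)
Line 7: ['spoon', 'river'] (min_width=11, slack=0)
Line 8: ['two', 'we'] (min_width=6, slack=5)
Line 9: ['river'] (min_width=5, slack=6)
Line 10: ['network'] (min_width=7, slack=4)
Line 11: ['sweet'] (min_width=5, slack=6)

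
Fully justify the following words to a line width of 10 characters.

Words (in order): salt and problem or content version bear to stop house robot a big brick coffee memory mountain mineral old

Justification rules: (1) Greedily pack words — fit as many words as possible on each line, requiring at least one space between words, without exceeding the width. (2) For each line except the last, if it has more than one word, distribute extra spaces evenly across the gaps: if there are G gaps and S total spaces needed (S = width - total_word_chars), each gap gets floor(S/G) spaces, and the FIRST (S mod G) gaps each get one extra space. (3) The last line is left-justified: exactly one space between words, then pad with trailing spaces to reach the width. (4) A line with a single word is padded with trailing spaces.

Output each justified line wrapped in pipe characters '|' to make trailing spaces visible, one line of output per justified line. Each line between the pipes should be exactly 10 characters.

Answer: |salt   and|
|problem or|
|content   |
|version   |
|bear    to|
|stop house|
|robot    a|
|big  brick|
|coffee    |
|memory    |
|mountain  |
|mineral   |
|old       |

Derivation:
Line 1: ['salt', 'and'] (min_width=8, slack=2)
Line 2: ['problem', 'or'] (min_width=10, slack=0)
Line 3: ['content'] (min_width=7, slack=3)
Line 4: ['version'] (min_width=7, slack=3)
Line 5: ['bear', 'to'] (min_width=7, slack=3)
Line 6: ['stop', 'house'] (min_width=10, slack=0)
Line 7: ['robot', 'a'] (min_width=7, slack=3)
Line 8: ['big', 'brick'] (min_width=9, slack=1)
Line 9: ['coffee'] (min_width=6, slack=4)
Line 10: ['memory'] (min_width=6, slack=4)
Line 11: ['mountain'] (min_width=8, slack=2)
Line 12: ['mineral'] (min_width=7, slack=3)
Line 13: ['old'] (min_width=3, slack=7)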